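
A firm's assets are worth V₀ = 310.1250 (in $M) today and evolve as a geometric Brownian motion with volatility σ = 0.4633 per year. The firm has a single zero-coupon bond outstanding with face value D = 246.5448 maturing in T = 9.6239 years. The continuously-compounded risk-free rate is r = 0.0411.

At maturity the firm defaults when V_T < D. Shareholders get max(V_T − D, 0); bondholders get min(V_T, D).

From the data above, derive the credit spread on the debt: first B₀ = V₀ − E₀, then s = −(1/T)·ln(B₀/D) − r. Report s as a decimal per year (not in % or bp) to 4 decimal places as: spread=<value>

spread=0.0496

Apply the equity-as-call identities (strike 246.5448, horizon 9.6239 years):
d₁ = [ln(V₀/D) + (r + σ²/2)T] / (σ√T)
   = [ln(310.1250/246.5448) + (0.0411 + 0.5·0.4633²)·9.6239] / (0.4633·√9.6239)
   = [0.229432 + 1.428412] / 1.437268 = 1.153469
d₂ = d₁ − σ√T = 1.153469 − 1.437268 = -0.283800
N(d₁) = 0.875641,  N(d₂) = 0.388282,  e^(−rT) = 0.673315
E₀ = V₀·N(d₁) − D·e^(−rT)·N(d₂)
   = 310.1250·0.875641 − 246.5448·0.673315·0.388282 = 207.102469
B₀ = V₀ − E₀ = 310.1250 − 207.102469 = 103.022531
spread = −(1/T)·ln(B₀/D) − r = −(1/9.6239)·ln(103.022531/246.5448) − 0.0411 = 0.04956969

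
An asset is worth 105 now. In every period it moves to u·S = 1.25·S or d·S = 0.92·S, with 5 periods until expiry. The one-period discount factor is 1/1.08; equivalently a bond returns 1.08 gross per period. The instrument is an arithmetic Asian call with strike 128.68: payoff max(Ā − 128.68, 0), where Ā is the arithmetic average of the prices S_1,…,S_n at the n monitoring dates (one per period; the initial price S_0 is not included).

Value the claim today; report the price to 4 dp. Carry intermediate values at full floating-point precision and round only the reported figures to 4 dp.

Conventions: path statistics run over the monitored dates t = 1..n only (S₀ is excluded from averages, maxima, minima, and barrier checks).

price = 10.1169

Set p* = 0.4848 (from d < R < u); the path-dependent value is the discounted p*-expectation over all price paths.
Enumerate all 2^5 = 32 price paths (U = up ×1.25, D = down ×0.92); each path with k up-moves has probability p*^k·(1−p*)^(5−k).
DDDDD: Ā=82.3318, payoff=0.0000, prob=0.036281
UDDDD: Ā=111.8639, payoff=0.0000, prob=0.034146
DUDDD: Ā=104.9339, payoff=0.0000, prob=0.034146
UUDDD: Ā=142.5732, payoff=13.8932, prob=0.032138
DDUDD: Ā=98.5583, payoff=0.0000, prob=0.034146
UDUDD: Ā=133.9107, payoff=5.2307, prob=0.032138
DUUDD: Ā=126.9807, payoff=0.0000, prob=0.032138
UUUDD: Ā=172.5281, payoff=43.8481, prob=0.030247
DDDUD: Ā=92.6927, payoff=0.0000, prob=0.034146
UDDUD: Ā=125.9412, payoff=0.0000, prob=0.032138
DUDUD: Ā=119.0112, payoff=0.0000, prob=0.032138
UUDUD: Ā=161.7000, payoff=33.0200, prob=0.030247
DDUUD: Ā=112.6356, payoff=0.0000, prob=0.032138
UDUUD: Ā=153.0375, payoff=24.3575, prob=0.030247
DUUUD: Ā=146.1075, payoff=17.4275, prob=0.030247
UUUUD: Ā=198.5156, payoff=69.8356, prob=0.028468
DDDDU: Ā=87.2964, payoff=0.0000, prob=0.034146
UDDDU: Ā=118.6093, payoff=0.0000, prob=0.032138
DUDDU: Ā=111.6793, payoff=0.0000, prob=0.032138
UUDDU: Ā=151.7381, payoff=23.0581, prob=0.030247
DDUDU: Ā=105.3037, payoff=0.0000, prob=0.032138
UDUDU: Ā=143.0756, payoff=14.3956, prob=0.030247
DUUDU: Ā=136.1456, payoff=7.4656, prob=0.030247
UUUDU: Ā=184.9805, payoff=56.3005, prob=0.028468
DDDUU: Ā=99.4381, payoff=0.0000, prob=0.032138
UDDUU: Ā=135.1061, payoff=6.4261, prob=0.030247
DUDUU: Ā=128.1761, payoff=0.0000, prob=0.030247
UUDUU: Ā=174.1523, payoff=45.4723, prob=0.028468
DDUUU: Ā=121.8005, payoff=0.0000, prob=0.030247
UDUUU: Ā=165.4898, payoff=36.8098, prob=0.028468
DUUUU: Ā=158.5598, payoff=29.8798, prob=0.028468
UUUUU: Ā=215.4346, payoff=86.7546, prob=0.026794
Price = Σ prob·payoff / R^5 = 14.864986 / 1.469328 = 10.1169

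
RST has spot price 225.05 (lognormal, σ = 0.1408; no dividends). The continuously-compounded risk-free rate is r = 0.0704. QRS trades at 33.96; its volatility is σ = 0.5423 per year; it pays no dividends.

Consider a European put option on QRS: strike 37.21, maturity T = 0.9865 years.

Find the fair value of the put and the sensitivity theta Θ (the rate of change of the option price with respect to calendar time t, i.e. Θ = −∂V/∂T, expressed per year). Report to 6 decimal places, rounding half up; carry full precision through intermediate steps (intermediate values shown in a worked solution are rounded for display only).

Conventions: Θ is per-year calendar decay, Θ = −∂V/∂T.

σ√T = 0.5423·√0.9865 = 0.538627
d₁ = (ln(S/K) + (r+σ²/2)T) / (σ√T) = (ln(33.96/37.21) + (0.0704+0.5423²/2)·0.9865) / 0.538627 = (-0.091394 + 0.214509) / 0.538627 = 0.228572
d₂ = d₁ − σ√T = 0.228572 − 0.538627 = -0.310055
e^{−rT} = 0.932907
N(−d₁) = 0.409601,  N(−d₂) = 0.621741
Put price V = K·e^{−rT}·N(−d₂) − S·N(−d₁) = 21.582774 − 13.910045 = 7.672729
φ(d₁) = (1/√(2π))·e^{−d₁²/2} = 0.388656
Θ = −S·φ(d₁)·σ/(2√T) + r·K·e^{−rT}·N(−d₂) = −3.603246 + 1.519427 = -2.083819

price = 7.672729
Θ = -2.083819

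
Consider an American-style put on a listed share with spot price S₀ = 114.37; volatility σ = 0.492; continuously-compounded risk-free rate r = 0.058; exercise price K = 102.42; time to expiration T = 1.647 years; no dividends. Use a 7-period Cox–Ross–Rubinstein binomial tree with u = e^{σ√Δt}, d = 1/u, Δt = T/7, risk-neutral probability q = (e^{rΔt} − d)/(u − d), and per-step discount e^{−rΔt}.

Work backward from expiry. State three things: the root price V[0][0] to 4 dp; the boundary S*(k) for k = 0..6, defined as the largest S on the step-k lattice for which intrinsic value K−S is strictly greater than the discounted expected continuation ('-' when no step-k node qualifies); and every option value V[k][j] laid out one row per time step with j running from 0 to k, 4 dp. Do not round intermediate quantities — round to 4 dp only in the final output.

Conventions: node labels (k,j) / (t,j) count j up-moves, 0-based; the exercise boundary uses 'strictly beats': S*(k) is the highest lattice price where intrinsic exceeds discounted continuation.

price = 17.8448
boundary = - - - 55.8956 44.0284 55.8956 70.9615
tree:
17.8448
25.3594 9.8641
34.9683 15.2288 4.0824
46.5244 22.9158 6.9763 0.9274
58.3916 33.3702 11.7569 1.7709 0.0000
67.7392 46.5244 19.4624 3.3818 0.0000 0.0000
75.1023 58.3916 31.4585 6.4579 0.0000 0.0000 0.0000
80.9021 67.7392 46.5244 12.3319 0.0000 0.0000 0.0000 0.0000

Δt=0.23529  u=1.26954  d=0.78769  q=0.46913  discount=0.98645
step 7 (expiry): payoffs max(K−S,0) = 80.9021 67.7392 46.5244 12.3319 0.0000 0.0000 0.0000 0.0000
step 6: (k=6,j=0): S=27.3177, K−S=75.1023, hold=73.7141 ⇒ V=75.1023 exercise | (k=6,j=1): S=44.0284, K−S=58.3916, hold=57.0034 ⇒ V=58.3916 exercise | (k=6,j=2): S=70.9615, K−S=31.4585, hold=30.0703 ⇒ V=31.4585 exercise | (k=6,j=3): S=114.3700, K−S=0.0000, hold=6.4579 ⇒ V=6.4579 continue | (k=6,j=4): S=184.3324, K−S=0.0000, hold=0.0000 ⇒ V=0.0000 continue | (k=6,j=5): S=297.0920, K−S=0.0000, hold=0.0000 ⇒ V=0.0000 continue | (k=6,j=6): S=478.8290, K−S=0.0000, hold=0.0000 ⇒ V=0.0000 continue  boundary S*=70.9615
step 5: (k=5,j=0): S=34.6808, K−S=67.7392, hold=66.3511 ⇒ V=67.7392 exercise | (k=5,j=1): S=55.8956, K−S=46.5244, hold=45.1362 ⇒ V=46.5244 exercise | (k=5,j=2): S=90.0881, K−S=12.3319, hold=19.4624 ⇒ V=19.4624 continue | (k=5,j=3): S=145.1967, K−S=0.0000, hold=3.3818 ⇒ V=3.3818 continue | (k=5,j=4): S=234.0164, K−S=0.0000, hold=0.0000 ⇒ V=0.0000 continue | (k=5,j=5): S=377.1688, K−S=0.0000, hold=0.0000 ⇒ V=0.0000 continue  boundary S*=55.8956
step 4: (k=4,j=0): S=44.0284, K−S=58.3916, hold=57.0034 ⇒ V=58.3916 exercise | (k=4,j=1): S=70.9615, K−S=31.4585, hold=33.3702 ⇒ V=33.3702 continue | (k=4,j=2): S=114.3700, K−S=0.0000, hold=11.7569 ⇒ V=11.7569 continue | (k=4,j=3): S=184.3324, K−S=0.0000, hold=1.7709 ⇒ V=1.7709 continue | (k=4,j=4): S=297.0920, K−S=0.0000, hold=0.0000 ⇒ V=0.0000 continue  boundary S*=44.0284
step 3: (k=3,j=0): S=55.8956, K−S=46.5244, hold=46.0208 ⇒ V=46.5244 exercise | (k=3,j=1): S=90.0881, K−S=12.3319, hold=22.9158 ⇒ V=22.9158 continue | (k=3,j=2): S=145.1967, K−S=0.0000, hold=6.9763 ⇒ V=6.9763 continue | (k=3,j=3): S=234.0164, K−S=0.0000, hold=0.9274 ⇒ V=0.9274 continue  boundary S*=55.8956
step 2: (k=2,j=0): S=70.9615, K−S=31.4585, hold=34.9683 ⇒ V=34.9683 continue | (k=2,j=1): S=114.3700, K−S=0.0000, hold=15.2288 ⇒ V=15.2288 continue | (k=2,j=2): S=184.3324, K−S=0.0000, hold=4.0824 ⇒ V=4.0824 continue  boundary S*=-
step 1: (k=1,j=0): S=90.0881, K−S=12.3319, hold=25.3594 ⇒ V=25.3594 continue | (k=1,j=1): S=145.1967, K−S=0.0000, hold=9.8641 ⇒ V=9.8641 continue  boundary S*=-
step 0: (k=0,j=0): S=114.3700, K−S=0.0000, hold=17.8448 ⇒ V=17.8448 continue  boundary S*=-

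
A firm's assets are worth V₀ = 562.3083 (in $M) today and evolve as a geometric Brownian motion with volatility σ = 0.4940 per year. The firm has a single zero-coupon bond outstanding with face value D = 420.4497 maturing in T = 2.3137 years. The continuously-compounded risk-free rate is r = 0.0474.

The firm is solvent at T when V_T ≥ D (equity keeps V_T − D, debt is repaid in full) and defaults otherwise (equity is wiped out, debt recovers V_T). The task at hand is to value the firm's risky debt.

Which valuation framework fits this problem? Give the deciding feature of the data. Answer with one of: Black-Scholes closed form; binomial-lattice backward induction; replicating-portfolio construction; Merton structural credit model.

framework: Merton structural credit model

Key observation: assets follow a GBM and default happens iff V_T < 420.4497; valuing claims on that split (equity as a call, risky debt as the residual) is the structural model's definition.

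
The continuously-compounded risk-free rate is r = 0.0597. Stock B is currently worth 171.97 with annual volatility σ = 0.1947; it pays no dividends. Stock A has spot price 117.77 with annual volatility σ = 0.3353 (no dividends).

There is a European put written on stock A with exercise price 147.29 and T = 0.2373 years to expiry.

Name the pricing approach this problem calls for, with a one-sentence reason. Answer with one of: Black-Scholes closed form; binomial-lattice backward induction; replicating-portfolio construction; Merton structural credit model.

framework: Black-Scholes closed form

Key observation: the strike-147.29 put on stock A is European-exercise on a continuously-modelled lognormal underlying, so its value is a single closed-form evaluation.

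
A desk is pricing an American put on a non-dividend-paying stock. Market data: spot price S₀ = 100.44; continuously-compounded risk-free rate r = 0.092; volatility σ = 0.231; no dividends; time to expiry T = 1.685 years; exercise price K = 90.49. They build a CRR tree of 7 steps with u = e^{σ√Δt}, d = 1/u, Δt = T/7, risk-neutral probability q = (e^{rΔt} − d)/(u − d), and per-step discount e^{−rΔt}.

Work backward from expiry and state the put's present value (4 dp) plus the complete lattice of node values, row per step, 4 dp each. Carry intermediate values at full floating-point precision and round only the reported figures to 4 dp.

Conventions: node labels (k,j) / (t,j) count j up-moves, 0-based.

Δt=0.24071, u=1.12001, d=0.89285, q=0.57028, disc=e^(-rΔt)=0.97810
k=7 terminal: V=max(K-S,0) → 45.0580 33.4994 19.0001 0.8120 0.0000 0.0000 0.0000 0.0000
k=6: j=0 S=50.8842 intr=39.6058 cont=37.6239 V=39.6058[EX]; j=1 S=63.8299 intr=26.6601 cont=24.6782 V=26.6601[EX]; j=2 S=80.0692 intr=10.4208 cont=8.4389 V=10.4208[EX]; j=3 S=100.4400 intr=0.0000 cont=0.3413 V=0.3413[hold]; j=4 S=125.9935 intr=0.0000 cont=0.0000 V=0.0000[hold]; j=5 S=158.0481 intr=0.0000 cont=0.0000 V=0.0000[hold]; j=6 S=198.2579 intr=0.0000 cont=0.0000 V=0.0000[hold]
k=5: j=0 S=56.9906 intr=33.4994 cont=31.5174 V=33.4994[EX]; j=1 S=71.4899 intr=19.0001 cont=17.0181 V=19.0001[EX]; j=2 S=89.6780 intr=0.8120 cont=4.5704 V=4.5704[hold]; j=3 S=112.4935 intr=0.0000 cont=0.1434 V=0.1434[hold]; j=4 S=141.1135 intr=0.0000 cont=0.0000 V=0.0000[hold]; j=5 S=177.0149 intr=0.0000 cont=0.0000 V=0.0000[hold]
k=4: j=0 S=63.8299 intr=26.6601 cont=24.6782 V=26.6601[EX]; j=1 S=80.0692 intr=10.4208 cont=10.5352 V=10.5352[hold]; j=2 S=100.4400 intr=0.0000 cont=2.0010 V=2.0010[hold]; j=3 S=125.9935 intr=0.0000 cont=0.0603 V=0.0603[hold]; j=4 S=158.0481 intr=0.0000 cont=0.0000 V=0.0000[hold]
k=3: j=0 S=71.4899 intr=19.0001 cont=17.0820 V=19.0001[EX]; j=1 S=89.6780 intr=0.8120 cont=5.5442 V=5.5442[hold]; j=2 S=112.4935 intr=0.0000 cont=0.8747 V=0.8747[hold]; j=3 S=141.1135 intr=0.0000 cont=0.0253 V=0.0253[hold]
k=2: j=0 S=80.0692 intr=10.4208 cont=11.0784 V=11.0784[hold]; j=1 S=100.4400 intr=0.0000 cont=2.8182 V=2.8182[hold]; j=2 S=125.9935 intr=0.0000 cont=0.3818 V=0.3818[hold]
k=1: j=0 S=89.6780 intr=0.8120 cont=6.2283 V=6.2283[hold]; j=1 S=112.4935 intr=0.0000 cont=1.3975 V=1.3975[hold]
k=0: j=0 S=100.4400 intr=0.0000 cont=3.3973 V=3.3973[hold]

price = 3.3973
tree:
3.3973
6.2283 1.3975
11.0784 2.8182 0.3818
19.0001 5.5442 0.8747 0.0253
26.6601 10.5352 2.0010 0.0603 0.0000
33.4994 19.0001 4.5704 0.1434 0.0000 0.0000
39.6058 26.6601 10.4208 0.3413 0.0000 0.0000 0.0000
45.0580 33.4994 19.0001 0.8120 0.0000 0.0000 0.0000 0.0000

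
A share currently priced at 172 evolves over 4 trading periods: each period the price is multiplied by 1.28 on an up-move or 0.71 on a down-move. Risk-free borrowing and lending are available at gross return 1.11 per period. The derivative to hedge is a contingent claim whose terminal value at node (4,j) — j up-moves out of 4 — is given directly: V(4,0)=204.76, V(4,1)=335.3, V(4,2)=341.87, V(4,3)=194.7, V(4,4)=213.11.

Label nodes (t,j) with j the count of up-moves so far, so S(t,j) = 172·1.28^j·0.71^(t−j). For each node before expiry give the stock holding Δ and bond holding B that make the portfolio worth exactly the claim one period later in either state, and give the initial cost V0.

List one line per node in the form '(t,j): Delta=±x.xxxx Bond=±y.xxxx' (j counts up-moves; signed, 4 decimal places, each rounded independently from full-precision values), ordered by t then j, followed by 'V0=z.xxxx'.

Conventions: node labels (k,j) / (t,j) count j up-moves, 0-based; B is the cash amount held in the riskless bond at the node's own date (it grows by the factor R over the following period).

Under the risk-neutral measure, an up-move has probability p* = (R−d)/(u−d) = 0.7018 and values discount at R = 1.11.
Payoffs at expiry: V(4,0)=204.7600, V(4,1)=335.3000, V(4,2)=341.8700, V(4,3)=194.7000, V(4,4)=213.1100
(3,0): S=61.5607. Δ = (V_up−V_dn)/(S_up−S_dn) = (335.3000−204.7600)/(78.7977−43.7081) = 3.7202. V = [p*·335.3000 + (1−p*)·204.7600]/1.11 = 266.9973. B = V − Δ·S = 37.9798.
(3,1): S=110.9827. Δ = (V_up−V_dn)/(S_up−S_dn) = (341.8700−335.3000)/(142.0578−78.7977) = 0.1039. V = [p*·341.8700 + (1−p*)·335.3000]/1.11 = 306.2257. B = V − Δ·S = 294.6994.
(3,2): S=200.0814. Δ = (V_up−V_dn)/(S_up−S_dn) = (194.7000−341.8700)/(256.1042−142.0578) = -1.2904. V = [p*·194.7000 + (1−p*)·341.8700]/1.11 = 214.9485. B = V − Δ·S = 473.1415.
(3,3): S=360.7101. Δ = (V_up−V_dn)/(S_up−S_dn) = (213.1100−194.7000)/(461.7090−256.1042) = 0.0895. V = [p*·213.1100 + (1−p*)·194.7000]/1.11 = 187.0444. B = V − Δ·S = 154.7462.
(2,0): S=86.7052. Δ = (V_up−V_dn)/(S_up−S_dn) = (306.2257−266.9973)/(110.9827−61.5607) = 0.7937. V = [p*·306.2257 + (1−p*)·266.9973]/1.11 = 265.3387. B = V − Δ·S = 196.5170.
(2,1): S=156.3136. Δ = (V_up−V_dn)/(S_up−S_dn) = (214.9485−306.2257)/(200.0814−110.9827) = -1.0245. V = [p*·214.9485 + (1−p*)·306.2257]/1.11 = 218.1725. B = V − Δ·S = 378.3080.
(2,2): S=281.8048. Δ = (V_up−V_dn)/(S_up−S_dn) = (187.0444−214.9485)/(360.7101−200.0814) = -0.1737. V = [p*·187.0444 + (1−p*)·214.9485]/1.11 = 176.0060. B = V − Δ·S = 224.9605.
(1,0): S=122.1200. Δ = (V_up−V_dn)/(S_up−S_dn) = (218.1725−265.3387)/(156.3136−86.7052) = -0.6776. V = [p*·218.1725 + (1−p*)·265.3387]/1.11 = 209.2249. B = V − Δ·S = 291.9727.
(1,1): S=220.1600. Δ = (V_up−V_dn)/(S_up−S_dn) = (176.0060−218.1725)/(281.8048−156.3136) = -0.3360. V = [p*·176.0060 + (1−p*)·218.1725]/1.11 = 169.8937. B = V − Δ·S = 243.8700.
(0,0): S=172.0000. Δ = (V_up−V_dn)/(S_up−S_dn) = (169.8937−209.2249)/(220.1600−122.1200) = -0.4012. V = [p*·169.8937 + (1−p*)·209.2249]/1.11 = 163.6253. B = V − Δ·S = 232.6274.
As a check, the time-0 holding Δ(0,0)·S0 + B(0,0) comes to 163.6253 — exactly V0.

(0,0): Delta=-0.4012 Bond=232.6274
(1,0): Delta=-0.6776 Bond=291.9727
(1,1): Delta=-0.3360 Bond=243.8700
(2,0): Delta=0.7937 Bond=196.5170
(2,1): Delta=-1.0245 Bond=378.3080
(2,2): Delta=-0.1737 Bond=224.9605
(3,0): Delta=3.7202 Bond=37.9798
(3,1): Delta=0.1039 Bond=294.6994
(3,2): Delta=-1.2904 Bond=473.1415
(3,3): Delta=0.0895 Bond=154.7462
V0=163.6253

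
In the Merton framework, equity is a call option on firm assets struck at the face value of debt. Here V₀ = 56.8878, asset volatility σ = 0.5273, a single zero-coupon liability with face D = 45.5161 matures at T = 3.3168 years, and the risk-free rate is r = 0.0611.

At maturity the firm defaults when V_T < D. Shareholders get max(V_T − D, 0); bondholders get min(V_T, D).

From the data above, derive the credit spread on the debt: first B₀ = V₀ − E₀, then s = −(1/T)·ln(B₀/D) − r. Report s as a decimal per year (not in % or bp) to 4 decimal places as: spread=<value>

With assets at 56.8878 and a single debt payment of 45.5161 at 3.3168 years:
d₁ = [ln(V₀/D) + (r + σ²/2)T] / (σ√T)
   = [ln(56.8878/45.5161) + (0.0611 + 0.5·0.5273²)·3.3168] / (0.5273·√3.3168)
   = [0.223015 + 0.663767] / 0.960323 = 0.923420
d₂ = d₁ − σ√T = 0.923420 − 0.960323 = -0.036903
N(d₁) = 0.822106,  N(d₂) = 0.485281,  e^(−rT) = 0.816559
E₀ = V₀·N(d₁) − D·e^(−rT)·N(d₂)
   = 56.8878·0.822106 − 45.5161·0.816559·0.485281 = 28.731558
B₀ = V₀ − E₀ = 56.8878 − 28.731558 = 28.156242
spread = −(1/T)·ln(B₀/D) − r = −(1/3.3168)·ln(28.156242/45.5161) − 0.0611 = 0.08370736

spread=0.0837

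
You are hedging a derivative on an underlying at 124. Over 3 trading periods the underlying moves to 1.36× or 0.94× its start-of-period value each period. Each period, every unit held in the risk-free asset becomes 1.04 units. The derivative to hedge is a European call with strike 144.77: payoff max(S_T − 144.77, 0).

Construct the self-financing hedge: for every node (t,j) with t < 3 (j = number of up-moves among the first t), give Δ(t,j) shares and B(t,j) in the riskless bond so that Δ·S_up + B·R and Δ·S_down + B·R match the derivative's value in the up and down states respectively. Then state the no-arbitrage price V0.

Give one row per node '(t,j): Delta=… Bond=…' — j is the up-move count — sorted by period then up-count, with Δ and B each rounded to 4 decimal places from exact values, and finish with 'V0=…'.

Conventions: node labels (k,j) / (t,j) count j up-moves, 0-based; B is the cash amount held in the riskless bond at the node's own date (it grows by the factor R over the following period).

No-arbitrage ⇒ martingale measure with p* = (R−d)/(u−d) = 0.2381.
Terminal payoffs: V(3,0)=0.0000, V(3,1)=4.2403, V(3,2)=70.8194, V(3,3)=167.1465
Node (2,0) S=109.5664: V=(p*·4.2403+(1−p*)·0.0000)/1.04=0.9708; Δ=(4.2403−0.0000)/(149.0103−102.9924)=0.0921; B=V−Δ·S=-9.1252
Node (2,1) S=158.5216: V=(p*·70.8194+(1−p*)·4.2403)/1.04=19.3197; Δ=(70.8194−4.2403)/(215.5894−149.0103)=1.0000; B=V−Δ·S=-139.2019
Node (2,2) S=229.3504: V=(p*·167.1465+(1−p*)·70.8194)/1.04=90.1485; Δ=(167.1465−70.8194)/(311.9165−215.5894)=1.0000; B=V−Δ·S=-139.2019
Node (1,0) S=116.5600: V=(p*·19.3197+(1−p*)·0.9708)/1.04=5.1342; Δ=(19.3197−0.9708)/(158.5216−109.5664)=0.3748; B=V−Δ·S=-38.5537
Node (1,1) S=168.6400: V=(p*·90.1485+(1−p*)·19.3197)/1.04=34.7920; Δ=(90.1485−19.3197)/(229.3504−158.5216)=1.0000; B=V−Δ·S=-133.8480
Node (0,0) S=124.0000: V=(p*·34.7920+(1−p*)·5.1342)/1.04=11.7265; Δ=(34.7920−5.1342)/(168.6400−116.5600)=0.5695; B=V−Δ·S=-58.8873
Check: Δ(0,0)·S0 + B(0,0) = 11.7265 = V0.

(0,0): Delta=0.5695 Bond=-58.8873
(1,0): Delta=0.3748 Bond=-38.5537
(1,1): Delta=1.0000 Bond=-133.8480
(2,0): Delta=0.0921 Bond=-9.1252
(2,1): Delta=1.0000 Bond=-139.2019
(2,2): Delta=1.0000 Bond=-139.2019
V0=11.7265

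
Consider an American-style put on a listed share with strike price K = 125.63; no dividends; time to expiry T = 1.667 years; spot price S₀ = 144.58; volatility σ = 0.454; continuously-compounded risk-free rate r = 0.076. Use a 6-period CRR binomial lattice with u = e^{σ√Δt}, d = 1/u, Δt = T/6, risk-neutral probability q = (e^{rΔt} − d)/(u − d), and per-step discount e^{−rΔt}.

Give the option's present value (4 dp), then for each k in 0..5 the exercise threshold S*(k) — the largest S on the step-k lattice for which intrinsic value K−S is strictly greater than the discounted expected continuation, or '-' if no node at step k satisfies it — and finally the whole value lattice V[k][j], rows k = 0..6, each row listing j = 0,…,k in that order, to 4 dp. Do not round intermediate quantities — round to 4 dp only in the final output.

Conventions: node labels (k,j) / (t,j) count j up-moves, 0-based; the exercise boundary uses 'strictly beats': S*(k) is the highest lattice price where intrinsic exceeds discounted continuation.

price = 16.9020
boundary = - - - 70.5220 55.5132 70.5220
tree:
16.9020
25.9650 8.0082
38.5987 13.6728 2.3368
55.1080 22.7413 4.6309 0.0000
70.1168 36.4376 9.1772 0.0000 0.0000
81.9313 55.1080 18.1869 0.0000 0.0000 0.0000
91.2314 70.1168 36.0415 0.0000 0.0000 0.0000 0.0000

Δt=0.27783, u=1.27036, d=0.78718, q=0.48462, disc=e^(-rΔt)=0.97911
k=6 terminal: V=max(K-S,0) → 91.2314 70.1168 36.0415 0.0000 0.0000 0.0000 0.0000
k=5: j=0 S=43.6987 intr=81.9313 cont=79.3064 V=81.9313[EX]; j=1 S=70.5220 intr=55.1080 cont=52.4831 V=55.1080[EX]; j=2 S=113.8100 intr=11.8200 cont=18.1869 V=18.1869[hold]; j=3 S=183.6691 intr=0.0000 cont=0.0000 V=0.0000[hold]; j=4 S=296.4095 intr=0.0000 cont=0.0000 V=0.0000[hold]; j=5 S=478.3524 intr=0.0000 cont=0.0000 V=0.0000[hold]  S*(5)=70.5220
k=4: j=0 S=55.5132 intr=70.1168 cont=67.4919 V=70.1168[EX]; j=1 S=89.5885 intr=36.0415 cont=36.4376 V=36.4376[hold]; j=2 S=144.5800 intr=0.0000 cont=9.1772 V=9.1772[hold]; j=3 S=233.3265 intr=0.0000 cont=0.0000 V=0.0000[hold]; j=4 S=376.5477 intr=0.0000 cont=0.0000 V=0.0000[hold]  S*(4)=55.5132
k=3: j=0 S=70.5220 intr=55.1080 cont=52.6711 V=55.1080[EX]; j=1 S=113.8100 intr=11.8200 cont=22.7413 V=22.7413[hold]; j=2 S=183.6691 intr=0.0000 cont=4.6309 V=4.6309[hold]; j=3 S=296.4095 intr=0.0000 cont=0.0000 V=0.0000[hold]  S*(3)=70.5220
k=2: j=0 S=89.5885 intr=36.0415 cont=38.5987 V=38.5987[hold]; j=1 S=144.5800 intr=0.0000 cont=13.6728 V=13.6728[hold]; j=2 S=233.3265 intr=0.0000 cont=2.3368 V=2.3368[hold]  S*(2)=-
k=1: j=0 S=113.8100 intr=11.8200 cont=25.9650 V=25.9650[hold]; j=1 S=183.6691 intr=0.0000 cont=8.0082 V=8.0082[hold]  S*(1)=-
k=0: j=0 S=144.5800 intr=0.0000 cont=16.9020 V=16.9020[hold]  S*(0)=-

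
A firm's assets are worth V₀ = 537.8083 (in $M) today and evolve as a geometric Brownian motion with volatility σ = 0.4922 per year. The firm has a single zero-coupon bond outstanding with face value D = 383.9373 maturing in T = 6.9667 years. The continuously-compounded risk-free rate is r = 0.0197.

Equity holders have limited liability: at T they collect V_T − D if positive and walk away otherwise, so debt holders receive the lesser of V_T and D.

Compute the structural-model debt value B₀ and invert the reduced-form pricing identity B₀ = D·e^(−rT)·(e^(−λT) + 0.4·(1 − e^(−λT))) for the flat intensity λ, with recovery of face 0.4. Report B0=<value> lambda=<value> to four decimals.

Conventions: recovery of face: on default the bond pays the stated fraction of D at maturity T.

Work the structural quantities from V₀ = 537.8083 against face 383.9373:
d₁ = [ln(V₀/D) + (r + σ²/2)T] / (σ√T)
   = [ln(537.8083/383.9373) + (0.0197 + 0.5·0.4922²)·6.9667] / (0.4922·√6.9667)
   = [0.337023 + 0.981123] / 1.299138 = 1.014632
d₂ = d₁ − σ√T = 1.014632 − 1.299138 = -0.284506
N(d₁) = 0.844859,  N(d₂) = 0.388011,  e^(−rT) = 0.871758
E₀ = V₀·N(d₁) − D·e^(−rT)·N(d₂)
   = 537.8083·0.844859 − 383.9373·0.871758·0.388011 = 324.504856
B₀ = V₀ − E₀ = 537.8083 − 324.504856 = 213.303444
e^(−λT) = (B₀·e^(rT)/D − 0.4)/(1 − 0.4) = (213.3034·1.147108/383.9373 − 0.4)/0.6 = 0.39549477
λ = −ln(0.39549477)/6.9667 = 0.133150

B0=213.3034 lambda=0.1332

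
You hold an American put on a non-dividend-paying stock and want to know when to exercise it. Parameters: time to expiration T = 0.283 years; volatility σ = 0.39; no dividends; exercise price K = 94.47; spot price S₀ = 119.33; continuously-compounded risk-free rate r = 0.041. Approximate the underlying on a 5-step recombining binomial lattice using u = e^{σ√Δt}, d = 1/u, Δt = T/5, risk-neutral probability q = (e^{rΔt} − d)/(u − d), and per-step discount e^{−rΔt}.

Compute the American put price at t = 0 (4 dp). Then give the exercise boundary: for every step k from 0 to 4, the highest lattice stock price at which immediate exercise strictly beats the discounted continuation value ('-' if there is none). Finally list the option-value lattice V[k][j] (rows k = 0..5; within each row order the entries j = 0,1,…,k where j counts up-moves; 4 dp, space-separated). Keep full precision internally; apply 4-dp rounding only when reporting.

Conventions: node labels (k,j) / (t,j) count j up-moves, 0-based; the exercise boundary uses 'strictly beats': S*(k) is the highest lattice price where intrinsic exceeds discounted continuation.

price = 1.3618
boundary = - - - - 82.3318
tree:
1.3618
2.4060 0.2785
4.1985 0.5467 0.0000
7.2125 1.0730 0.0000 0.0000
12.1382 2.1060 0.0000 0.0000 0.0000
19.4336 4.1336 0.0000 0.0000 0.0000 0.0000

Δt=0.05660, u=1.09722, d=0.91139, q=0.48932, disc=e^(-rΔt)=0.99768
k=5 terminal: V=max(K-S,0) → 19.4336 4.1336 0.0000 0.0000 0.0000 0.0000
k=4: j=0 S=82.3318 intr=12.1382 cont=11.9193 V=12.1382[EX]; j=1 S=99.1194 intr=0.0000 cont=2.1060 V=2.1060[hold]; j=2 S=119.3300 intr=0.0000 cont=0.0000 V=0.0000[hold]; j=3 S=143.6616 intr=0.0000 cont=0.0000 V=0.0000[hold]; j=4 S=172.9545 intr=0.0000 cont=0.0000 V=0.0000[hold]  S*(4)=82.3318
k=3: j=0 S=90.3364 intr=4.1336 cont=7.2125 V=7.2125[hold]; j=1 S=108.7562 intr=0.0000 cont=1.0730 V=1.0730[hold]; j=2 S=130.9318 intr=0.0000 cont=0.0000 V=0.0000[hold]; j=3 S=157.6291 intr=0.0000 cont=0.0000 V=0.0000[hold]  S*(3)=-
k=2: j=0 S=99.1194 intr=0.0000 cont=4.1985 V=4.1985[hold]; j=1 S=119.3300 intr=0.0000 cont=0.5467 V=0.5467[hold]; j=2 S=143.6616 intr=0.0000 cont=0.0000 V=0.0000[hold]  S*(2)=-
k=1: j=0 S=108.7562 intr=0.0000 cont=2.4060 V=2.4060[hold]; j=1 S=130.9318 intr=0.0000 cont=0.2785 V=0.2785[hold]  S*(1)=-
k=0: j=0 S=119.3300 intr=0.0000 cont=1.3618 V=1.3618[hold]  S*(0)=-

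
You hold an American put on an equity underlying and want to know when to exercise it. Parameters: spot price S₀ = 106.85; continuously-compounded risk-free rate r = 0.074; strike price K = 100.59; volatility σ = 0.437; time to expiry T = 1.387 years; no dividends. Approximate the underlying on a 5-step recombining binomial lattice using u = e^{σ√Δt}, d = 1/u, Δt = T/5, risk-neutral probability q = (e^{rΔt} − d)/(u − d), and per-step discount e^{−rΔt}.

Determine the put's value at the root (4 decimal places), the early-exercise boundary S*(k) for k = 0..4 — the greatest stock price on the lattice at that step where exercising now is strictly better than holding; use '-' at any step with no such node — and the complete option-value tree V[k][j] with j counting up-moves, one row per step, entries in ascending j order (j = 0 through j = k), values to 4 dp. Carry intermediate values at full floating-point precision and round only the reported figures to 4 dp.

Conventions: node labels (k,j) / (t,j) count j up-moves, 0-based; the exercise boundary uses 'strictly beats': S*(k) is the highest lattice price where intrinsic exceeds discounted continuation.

Δt=0.27740  u=1.25880  d=0.79440  q=0.48737  discount=0.97968
step 5 (expiry): payoffs max(K−S,0) = 66.7848 47.0227 15.7079 0.0000 0.0000 0.0000
step 4: (k=4,j=0): S=42.5541, K−S=58.0359, hold=55.9921 ⇒ V=58.0359 exercise | (k=4,j=1): S=67.4307, K−S=33.1593, hold=31.1154 ⇒ V=33.1593 exercise | (k=4,j=2): S=106.8500, K−S=0.0000, hold=7.8887 ⇒ V=7.8887 continue | (k=4,j=3): S=169.3133, K−S=0.0000, hold=0.0000 ⇒ V=0.0000 continue | (k=4,j=4): S=268.2921, K−S=0.0000, hold=0.0000 ⇒ V=0.0000 continue  boundary S*=67.4307
step 3: (k=3,j=0): S=53.5673, K−S=47.0227, hold=44.9789 ⇒ V=47.0227 exercise | (k=3,j=1): S=84.8821, K−S=15.7079, hold=20.4196 ⇒ V=20.4196 continue | (k=3,j=2): S=134.5033, K−S=0.0000, hold=3.9618 ⇒ V=3.9618 continue | (k=3,j=3): S=213.1324, K−S=0.0000, hold=0.0000 ⇒ V=0.0000 continue  boundary S*=53.5673
step 2: (k=2,j=0): S=67.4307, K−S=33.1593, hold=33.3652 ⇒ V=33.3652 continue | (k=2,j=1): S=106.8500, K−S=0.0000, hold=12.1466 ⇒ V=12.1466 continue | (k=2,j=2): S=169.3133, K−S=0.0000, hold=1.9897 ⇒ V=1.9897 continue  boundary S*=-
step 1: (k=1,j=0): S=84.8821, K−S=15.7079, hold=22.5561 ⇒ V=22.5561 continue | (k=1,j=1): S=134.5033, K−S=0.0000, hold=7.0502 ⇒ V=7.0502 continue  boundary S*=-
step 0: (k=0,j=0): S=106.8500, K−S=0.0000, hold=14.6942 ⇒ V=14.6942 continue  boundary S*=-

price = 14.6942
boundary = - - - 53.5673 67.4307
tree:
14.6942
22.5561 7.0502
33.3652 12.1466 1.9897
47.0227 20.4196 3.9618 0.0000
58.0359 33.1593 7.8887 0.0000 0.0000
66.7848 47.0227 15.7079 0.0000 0.0000 0.0000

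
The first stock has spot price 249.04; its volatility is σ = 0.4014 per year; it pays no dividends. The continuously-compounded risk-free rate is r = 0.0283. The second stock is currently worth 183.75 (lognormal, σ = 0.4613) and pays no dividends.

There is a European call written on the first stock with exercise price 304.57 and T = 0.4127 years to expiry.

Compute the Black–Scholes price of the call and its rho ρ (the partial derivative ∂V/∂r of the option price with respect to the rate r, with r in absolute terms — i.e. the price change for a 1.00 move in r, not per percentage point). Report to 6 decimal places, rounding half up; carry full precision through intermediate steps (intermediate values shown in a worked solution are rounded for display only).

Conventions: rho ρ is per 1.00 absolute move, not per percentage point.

price = 9.453455
ρ = 24.068474

σ√T = 0.4014·√0.4127 = 0.257866
d₁ = (ln(S/K) + (r+σ²/2)T) / (σ√T) = (ln(249.04/304.57) + (0.0283+0.4014²/2)·0.4127) / 0.257866 = (-0.201287 + 0.044927) / 0.257866 = -0.606363
d₂ = d₁ − σ√T = -0.606363 − 0.257866 = -0.864229
e^{−rT} = 0.988389
N(d₁) = 0.272137,  N(d₂) = 0.193731
Call price V = S·N(d₁) − K·e^{−rT}·N(d₂) = 67.772996 − 58.319541 = 9.453455
ρ = K·T·e^{−rT}·N(d₂) = 24.068474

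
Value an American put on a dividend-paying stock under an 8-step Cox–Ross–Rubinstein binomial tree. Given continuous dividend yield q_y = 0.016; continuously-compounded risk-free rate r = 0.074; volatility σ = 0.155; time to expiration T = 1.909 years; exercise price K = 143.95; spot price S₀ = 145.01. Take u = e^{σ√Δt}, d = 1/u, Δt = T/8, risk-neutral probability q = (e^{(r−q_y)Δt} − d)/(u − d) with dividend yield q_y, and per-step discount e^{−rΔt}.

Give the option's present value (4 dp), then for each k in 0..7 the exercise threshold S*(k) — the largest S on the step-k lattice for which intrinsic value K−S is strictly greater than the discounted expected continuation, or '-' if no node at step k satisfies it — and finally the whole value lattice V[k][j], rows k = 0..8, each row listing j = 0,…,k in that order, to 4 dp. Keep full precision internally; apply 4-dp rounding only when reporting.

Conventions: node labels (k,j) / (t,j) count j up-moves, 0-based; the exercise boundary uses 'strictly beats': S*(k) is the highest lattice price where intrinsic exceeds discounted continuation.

Δt=0.23863, u=1.07866, d=0.92708, q=0.57302, disc=e^(-rΔt)=0.98250
k=8 terminal: V=max(K-S,0) → 64.8216 51.8841 36.8313 19.3174 0.0000 0.0000 0.0000 0.0000 0.0000
k=7: j=0 S=85.3524 intr=58.5976 cont=56.4033 V=58.5976[EX]; j=1 S=99.3075 intr=44.6425 cont=42.5014 V=44.6425[EX]; j=2 S=115.5443 intr=28.4057 cont=26.3265 V=28.4057[EX]; j=3 S=134.4357 intr=9.5143 cont=8.1037 V=9.5143[EX]; j=4 S=156.4160 intr=0.0000 cont=0.0000 V=0.0000[hold]; j=5 S=181.9900 intr=0.0000 cont=0.0000 V=0.0000[hold]; j=6 S=211.7454 intr=0.0000 cont=0.0000 V=0.0000[hold]; j=7 S=246.3657 intr=0.0000 cont=0.0000 V=0.0000[hold]  S*(7)=134.4357
k=6: j=0 S=92.0659 intr=51.8841 cont=49.7153 V=51.8841[EX]; j=1 S=107.1187 intr=36.8313 cont=34.7199 V=36.8313[EX]; j=2 S=124.6326 intr=19.3174 cont=17.2728 V=19.3174[EX]; j=3 S=145.0100 intr=0.0000 cont=3.9913 V=3.9913[hold]; j=4 S=168.7191 intr=0.0000 cont=0.0000 V=0.0000[hold]; j=5 S=196.3047 intr=0.0000 cont=0.0000 V=0.0000[hold]; j=6 S=228.4005 intr=0.0000 cont=0.0000 V=0.0000[hold]  S*(6)=124.6326
k=5: j=0 S=99.3075 intr=44.6425 cont=42.5014 V=44.6425[EX]; j=1 S=115.5443 intr=28.4057 cont=26.3265 V=28.4057[EX]; j=2 S=134.4357 intr=9.5143 cont=10.3508 V=10.3508[hold]; j=3 S=156.4160 intr=0.0000 cont=1.6744 V=1.6744[hold]; j=4 S=181.9900 intr=0.0000 cont=0.0000 V=0.0000[hold]; j=5 S=211.7454 intr=0.0000 cont=0.0000 V=0.0000[hold]  S*(5)=115.5443
k=4: j=0 S=107.1187 intr=36.8313 cont=34.7199 V=36.8313[EX]; j=1 S=124.6326 intr=19.3174 cont=17.7437 V=19.3174[EX]; j=2 S=145.0100 intr=0.0000 cont=5.2848 V=5.2848[hold]; j=3 S=168.7191 intr=0.0000 cont=0.7024 V=0.7024[hold]; j=4 S=196.3047 intr=0.0000 cont=0.0000 V=0.0000[hold]  S*(4)=124.6326
k=3: j=0 S=115.5443 intr=28.4057 cont=26.3265 V=28.4057[EX]; j=1 S=134.4357 intr=9.5143 cont=11.0791 V=11.0791[hold]; j=2 S=156.4160 intr=0.0000 cont=2.6125 V=2.6125[hold]; j=3 S=181.9900 intr=0.0000 cont=0.2947 V=0.2947[hold]  S*(3)=115.5443
k=2: j=0 S=124.6326 intr=19.3174 cont=18.1537 V=19.3174[EX]; j=1 S=145.0100 intr=0.0000 cont=6.1185 V=6.1185[hold]; j=2 S=168.7191 intr=0.0000 cont=1.2618 V=1.2618[hold]  S*(2)=124.6326
k=1: j=0 S=134.4357 intr=9.5143 cont=11.5484 V=11.5484[hold]; j=1 S=156.4160 intr=0.0000 cont=3.2771 V=3.2771[hold]  S*(1)=-
k=0: j=0 S=145.0100 intr=0.0000 cont=6.6896 V=6.6896[hold]  S*(0)=-

price = 6.6896
boundary = - - 124.6326 115.5443 124.6326 115.5443 124.6326 134.4357
tree:
6.6896
11.5484 3.2771
19.3174 6.1185 1.2618
28.4057 11.0791 2.6125 0.2947
36.8313 19.3174 5.2848 0.7024 0.0000
44.6425 28.4057 10.3508 1.6744 0.0000 0.0000
51.8841 36.8313 19.3174 3.9913 0.0000 0.0000 0.0000
58.5976 44.6425 28.4057 9.5143 0.0000 0.0000 0.0000 0.0000
64.8216 51.8841 36.8313 19.3174 0.0000 0.0000 0.0000 0.0000 0.0000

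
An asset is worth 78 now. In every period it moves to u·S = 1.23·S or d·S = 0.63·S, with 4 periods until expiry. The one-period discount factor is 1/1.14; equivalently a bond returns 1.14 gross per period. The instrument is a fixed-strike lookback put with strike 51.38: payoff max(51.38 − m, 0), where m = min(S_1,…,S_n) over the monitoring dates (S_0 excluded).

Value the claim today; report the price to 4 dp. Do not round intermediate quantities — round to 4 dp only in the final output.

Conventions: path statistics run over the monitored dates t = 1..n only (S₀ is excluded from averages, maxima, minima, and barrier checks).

price = 0.9114

With p* = (R−d)/(u−d) = 0.8500, sum probability × payoff across the paths and divide by R^4.
Enumerate all 2^4 = 16 price paths (U = up ×1.23, D = down ×0.63); each path with k up-moves has probability p*^k·(1−p*)^(4−k).
DDDD: m=12.2873, payoff=39.0927, prob=0.000506
UDDD: m=23.9895, payoff=27.3905, prob=0.002869
DUDD: m=23.9895, payoff=27.3905, prob=0.002869
UUDD: m=46.8367, payoff=4.5433, prob=0.016256
DDUD: m=23.9895, payoff=27.3905, prob=0.002869
UDUD: m=46.8367, payoff=4.5433, prob=0.016256
DUUD: m=46.8367, payoff=4.5433, prob=0.016256
UUUD: m=91.4430, payoff=0.0000, prob=0.092119
DDDU: m=19.5037, payoff=31.8763, prob=0.002869
UDDU: m=38.0786, payoff=13.3014, prob=0.016256
DUDU: m=38.0786, payoff=13.3014, prob=0.016256
UUDU: m=74.3439, payoff=0.0000, prob=0.092119
DDUU: m=30.9582, payoff=20.4218, prob=0.016256
UDUU: m=60.4422, payoff=0.0000, prob=0.092119
DUUU: m=49.1400, payoff=2.2400, prob=0.092119
UUUU: m=95.9400, payoff=0.0000, prob=0.522006
Price = Σ prob·payoff / R^4 = 1.539328 / 1.688960 = 0.9114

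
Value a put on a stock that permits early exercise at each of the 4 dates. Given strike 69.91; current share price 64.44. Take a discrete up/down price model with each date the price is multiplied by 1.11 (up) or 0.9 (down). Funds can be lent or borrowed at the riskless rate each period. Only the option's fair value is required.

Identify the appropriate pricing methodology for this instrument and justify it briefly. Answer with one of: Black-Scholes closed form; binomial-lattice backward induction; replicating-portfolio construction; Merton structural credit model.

framework: binomial-lattice backward induction

Key observation: an American put (K = 69.91, S₀ = 64.44) on a 4-date tree has no closed form — the optimal stopping decision is embedded and must be resolved recursively from expiry.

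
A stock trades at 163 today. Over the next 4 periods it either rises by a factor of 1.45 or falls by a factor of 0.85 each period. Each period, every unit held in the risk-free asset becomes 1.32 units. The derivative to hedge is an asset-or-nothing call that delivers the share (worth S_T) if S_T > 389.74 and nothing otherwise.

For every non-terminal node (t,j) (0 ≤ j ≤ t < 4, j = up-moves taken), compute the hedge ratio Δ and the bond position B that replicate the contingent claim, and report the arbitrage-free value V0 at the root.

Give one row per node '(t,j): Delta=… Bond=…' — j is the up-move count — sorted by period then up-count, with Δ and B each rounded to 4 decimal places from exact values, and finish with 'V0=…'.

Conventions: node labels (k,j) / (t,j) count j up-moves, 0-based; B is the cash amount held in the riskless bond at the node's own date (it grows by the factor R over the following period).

Risk-neutral probability p* = (R−d)/(u−d) = (1.32−0.85)/(1.45−0.85) = 0.7833.
Expiry values: V(4,0)=0.0000, V(4,1)=0.0000, V(4,2)=0.0000, V(4,3)=422.3870, V(4,4)=720.5425
(3,0): S=100.1024. Δ = (V_up−V_dn)/(S_up−S_dn) = (0.0000−0.0000)/(145.1484−85.0870) = 0.0000. V = [p*·0.0000 + (1−p*)·0.0000]/1.32 = 0.0000. B = V − Δ·S = 0.0000.
(3,1): S=170.7629. Δ = (V_up−V_dn)/(S_up−S_dn) = (0.0000−0.0000)/(247.6062−145.1484) = 0.0000. V = [p*·0.0000 + (1−p*)·0.0000]/1.32 = 0.0000. B = V − Δ·S = 0.0000.
(3,2): S=291.3014. Δ = (V_up−V_dn)/(S_up−S_dn) = (422.3870−0.0000)/(422.3870−247.6062) = 2.4167. V = [p*·422.3870 + (1−p*)·0.0000]/1.32 = 250.6589. B = V − Δ·S = -453.3194.
(3,3): S=496.9259. Δ = (V_up−V_dn)/(S_up−S_dn) = (720.5425−422.3870)/(720.5425−422.3870) = 1.0000. V = [p*·720.5425 + (1−p*)·422.3870]/1.32 = 496.9259. B = V − Δ·S = 0.0000.
(2,0): S=117.7675. Δ = (V_up−V_dn)/(S_up−S_dn) = (0.0000−0.0000)/(170.7629−100.1024) = 0.0000. V = [p*·0.0000 + (1−p*)·0.0000]/1.32 = 0.0000. B = V − Δ·S = 0.0000.
(2,1): S=200.8975. Δ = (V_up−V_dn)/(S_up−S_dn) = (250.6589−0.0000)/(291.3014−170.7629) = 2.0795. V = [p*·250.6589 + (1−p*)·0.0000]/1.32 = 148.7496. B = V − Δ·S = -269.0153.
(2,2): S=342.7075. Δ = (V_up−V_dn)/(S_up−S_dn) = (496.9259−250.6589)/(496.9259−291.3014) = 1.1977. V = [p*·496.9259 + (1−p*)·250.6589]/1.32 = 336.0364. B = V − Δ·S = -74.4085.
(1,0): S=138.5500. Δ = (V_up−V_dn)/(S_up−S_dn) = (148.7496−0.0000)/(200.8975−117.7675) = 1.7894. V = [p*·148.7496 + (1−p*)·0.0000]/1.32 = 88.2731. B = V − Δ·S = -159.6429.
(1,1): S=236.3500. Δ = (V_up−V_dn)/(S_up−S_dn) = (336.0364−148.7496)/(342.7075−200.8975) = 1.3207. V = [p*·336.0364 + (1−p*)·148.7496]/1.32 = 223.8315. B = V − Δ·S = -88.3131.
(0,0): S=163.0000. Δ = (V_up−V_dn)/(S_up−S_dn) = (223.8315−88.2731)/(236.3500−138.5500) = 1.3861. V = [p*·223.8315 + (1−p*)·88.2731]/1.32 = 147.3186. B = V − Δ·S = -78.6120.
Check: Δ(0,0)·S0 + B(0,0) = 147.3186 = V0.

(0,0): Delta=1.3861 Bond=-78.6120
(1,0): Delta=1.7894 Bond=-159.6429
(1,1): Delta=1.3207 Bond=-88.3131
(2,0): Delta=0.0000 Bond=0.0000
(2,1): Delta=2.0795 Bond=-269.0153
(2,2): Delta=1.1977 Bond=-74.4085
(3,0): Delta=0.0000 Bond=0.0000
(3,1): Delta=0.0000 Bond=0.0000
(3,2): Delta=2.4167 Bond=-453.3194
(3,3): Delta=1.0000 Bond=0.0000
V0=147.3186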